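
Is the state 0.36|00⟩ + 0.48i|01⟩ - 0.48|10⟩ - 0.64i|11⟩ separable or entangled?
Separable

Writing the state as a|00⟩ + b|01⟩ + c|10⟩ + d|11⟩, it is a product state iff ad − bc = 0.
Here (a, b, c, d) = (0.36, 0.48i, -0.48, -0.64i): ad − bc = (0.36)(-0.64i) − (0.48i)(-0.48) = 0, so the state is separable.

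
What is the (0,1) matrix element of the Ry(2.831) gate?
-0.988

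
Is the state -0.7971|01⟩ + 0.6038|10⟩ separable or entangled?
Entangled

Writing the state as a|00⟩ + b|01⟩ + c|10⟩ + d|11⟩, it is a product state iff ad − bc = 0.
Here (a, b, c, d) = (0, -0.7971, 0.6038, 0): ad − bc = (0)(0) − (-0.7971)(0.6038) = 0.4813 ≠ 0, so the state is entangled.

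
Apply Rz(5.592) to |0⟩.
(-0.9409 - 0.3388i)|0⟩

Rz(5.592) = [[e^(−iθ/2), 0], [0, e^(iθ/2)]] with e^(±iθ/2) = cos(θ/2) ± i·sin(θ/2); θ = 5.592, cos(θ/2) ≈ -0.940875, sin(θ/2) ≈ 0.338754.
With a = amp(|0⟩) = 1 and b = amp(|1⟩) = 0:
new amp(|0⟩) = (-0.940875 - 0.338754i)·a = (-0.9409 - 0.3388i)
new amp(|1⟩) = (-0.940875 + 0.338754i)·b = 0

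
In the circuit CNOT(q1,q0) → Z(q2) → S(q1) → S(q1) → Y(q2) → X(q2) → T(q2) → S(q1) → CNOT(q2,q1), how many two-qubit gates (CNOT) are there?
2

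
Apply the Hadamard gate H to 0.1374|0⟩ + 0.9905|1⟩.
0.7975|0⟩ - 0.6032|1⟩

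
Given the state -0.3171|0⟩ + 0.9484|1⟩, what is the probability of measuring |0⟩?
0.1006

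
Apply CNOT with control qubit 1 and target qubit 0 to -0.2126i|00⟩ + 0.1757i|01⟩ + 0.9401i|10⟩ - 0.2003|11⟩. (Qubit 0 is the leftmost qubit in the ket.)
-0.2126i|00⟩ - 0.2003|01⟩ + 0.9401i|10⟩ + 0.1757i|11⟩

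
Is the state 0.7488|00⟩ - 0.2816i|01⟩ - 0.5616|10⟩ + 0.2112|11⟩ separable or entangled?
Entangled

Writing the state as a|00⟩ + b|01⟩ + c|10⟩ + d|11⟩, it is a product state iff ad − bc = 0.
Here (a, b, c, d) = (0.7488, -0.2816i, -0.5616, 0.2112): ad − bc = (0.7488)(0.2112) − (-0.2816i)(-0.5616) = (0.1581 - 0.1581i) ≠ 0, so the state is entangled.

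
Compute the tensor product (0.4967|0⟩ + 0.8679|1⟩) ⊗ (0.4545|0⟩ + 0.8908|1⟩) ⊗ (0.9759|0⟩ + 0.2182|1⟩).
0.2203|000⟩ + 0.04926|001⟩ + 0.4318|010⟩ + 0.09654|011⟩ + 0.385|100⟩ + 0.08607|101⟩ + 0.7545|110⟩ + 0.1687|111⟩

amp(|b₁b₂…⟩) = product of the factor amplitudes for bits b₁, b₂, …; only kets whose every factor amplitude is nonzero survive.
|000⟩: (0.4967)(0.4545)(0.9759) = 0.2203
|001⟩: (0.4967)(0.4545)(0.2182) = 0.04926
|010⟩: (0.4967)(0.8908)(0.9759) = 0.4318
|011⟩: (0.4967)(0.8908)(0.2182) = 0.09654
|100⟩: (0.8679)(0.4545)(0.9759) = 0.385
|101⟩: (0.8679)(0.4545)(0.2182) = 0.08607
|110⟩: (0.8679)(0.8908)(0.9759) = 0.7545
|111⟩: (0.8679)(0.8908)(0.2182) = 0.1687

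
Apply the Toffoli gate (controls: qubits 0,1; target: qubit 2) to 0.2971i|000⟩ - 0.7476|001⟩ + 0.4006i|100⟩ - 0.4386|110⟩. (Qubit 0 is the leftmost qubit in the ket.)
0.2971i|000⟩ - 0.7476|001⟩ + 0.4006i|100⟩ - 0.4386|111⟩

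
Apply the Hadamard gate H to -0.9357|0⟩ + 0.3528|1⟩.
-0.4122|0⟩ - 0.9111|1⟩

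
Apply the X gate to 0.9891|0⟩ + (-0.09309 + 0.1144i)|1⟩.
(-0.09309 + 0.1144i)|0⟩ + 0.9891|1⟩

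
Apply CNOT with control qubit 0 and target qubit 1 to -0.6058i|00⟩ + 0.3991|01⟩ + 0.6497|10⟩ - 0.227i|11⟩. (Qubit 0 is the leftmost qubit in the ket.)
-0.6058i|00⟩ + 0.3991|01⟩ - 0.227i|10⟩ + 0.6497|11⟩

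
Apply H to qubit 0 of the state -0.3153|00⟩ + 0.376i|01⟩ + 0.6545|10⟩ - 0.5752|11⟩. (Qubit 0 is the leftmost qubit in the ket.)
0.2399|00⟩ + (-0.4067 + 0.2659i)|01⟩ - 0.6858|10⟩ + (0.4067 + 0.2659i)|11⟩

H on qubit 0 mixes each pair of kets that differ only in qubit 0: amplitudes (a, b) of (|…0…⟩, |…1…⟩) become ((a + b)/√2, (a − b)/√2). Kets absent from the input have amplitude 0.
(|00⟩, |10⟩): (a, b) = (-0.3153, 0.6545) → (0.2399, -0.6858)
(|01⟩, |11⟩): (a, b) = (0.376i, -0.5752) → ((-0.4067 + 0.2659i), (0.4067 + 0.2659i))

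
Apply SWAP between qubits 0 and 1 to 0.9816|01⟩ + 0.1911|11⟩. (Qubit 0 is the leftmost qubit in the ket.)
0.9816|10⟩ + 0.1911|11⟩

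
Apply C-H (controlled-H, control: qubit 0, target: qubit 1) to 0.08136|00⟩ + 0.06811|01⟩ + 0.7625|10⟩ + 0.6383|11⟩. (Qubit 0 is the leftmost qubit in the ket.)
0.08136|00⟩ + 0.06811|01⟩ + 0.9905|10⟩ + 0.08782|11⟩

C-H leaves the control-|0⟩ kets |00⟩, |01⟩ unchanged and applies H to qubit 1 on the control-|1⟩ pair (|10⟩, |11⟩).
H = [[1/√2, 1/√2], [1/√2, -1/√2]].
With a = amp(|10⟩) = 0.7625 and b = amp(|11⟩) = 0.6383:
new amp(|10⟩) = (1/√2)·a + (1/√2)·b = 0.9905
new amp(|11⟩) = (1/√2)·a + (-1/√2)·b = 0.08782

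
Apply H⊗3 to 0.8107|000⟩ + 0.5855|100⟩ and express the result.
0.4936|000⟩ + 0.4936|001⟩ + 0.4936|010⟩ + 0.4936|011⟩ + 0.07962|100⟩ + 0.07962|101⟩ + 0.07962|110⟩ + 0.07962|111⟩

H⊗3 gives amp(|y⟩) = (1/2√2) Σ_x (−1)^(x·y) amp(|x⟩), where x·y is the number of positions in which both x and y have a 1.
|000⟩: (0.8107 + 0.5855)/(2√2) = 0.4936
|001⟩: (0.8107 + 0.5855)/(2√2) = 0.4936
|010⟩: (0.8107 + 0.5855)/(2√2) = 0.4936
|011⟩: (0.8107 + 0.5855)/(2√2) = 0.4936
|100⟩: (0.8107 - 0.5855)/(2√2) = 0.07962
|101⟩: (0.8107 - 0.5855)/(2√2) = 0.07962
|110⟩: (0.8107 - 0.5855)/(2√2) = 0.07962
|111⟩: (0.8107 - 0.5855)/(2√2) = 0.07962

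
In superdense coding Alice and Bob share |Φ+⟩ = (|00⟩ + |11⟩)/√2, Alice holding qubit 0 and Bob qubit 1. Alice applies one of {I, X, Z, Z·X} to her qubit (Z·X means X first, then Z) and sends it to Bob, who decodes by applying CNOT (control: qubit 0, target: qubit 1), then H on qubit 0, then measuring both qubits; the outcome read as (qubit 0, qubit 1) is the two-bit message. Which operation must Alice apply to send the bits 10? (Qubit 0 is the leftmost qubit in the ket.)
Z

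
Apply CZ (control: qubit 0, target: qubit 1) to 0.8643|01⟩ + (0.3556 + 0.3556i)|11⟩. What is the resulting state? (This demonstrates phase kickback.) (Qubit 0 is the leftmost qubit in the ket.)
0.8643|01⟩ + (-0.3556 - 0.3556i)|11⟩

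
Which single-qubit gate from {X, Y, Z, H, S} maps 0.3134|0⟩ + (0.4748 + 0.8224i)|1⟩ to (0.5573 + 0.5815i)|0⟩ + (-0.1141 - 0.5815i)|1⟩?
H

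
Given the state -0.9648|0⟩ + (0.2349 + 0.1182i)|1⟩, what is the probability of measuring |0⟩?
0.9308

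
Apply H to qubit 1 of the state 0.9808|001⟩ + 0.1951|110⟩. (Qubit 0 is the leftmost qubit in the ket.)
0.6935|001⟩ + 0.6935|011⟩ + 0.138|100⟩ - 0.138|110⟩

H on qubit 1 mixes each pair of kets that differ only in qubit 1: amplitudes (a, b) of (|…0…⟩, |…1…⟩) become ((a + b)/√2, (a − b)/√2). Kets absent from the input have amplitude 0.
(|001⟩, |011⟩): (a, b) = (0.9808, 0) → (0.6935, 0.6935)
(|100⟩, |110⟩): (a, b) = (0, 0.1951) → (0.138, -0.138)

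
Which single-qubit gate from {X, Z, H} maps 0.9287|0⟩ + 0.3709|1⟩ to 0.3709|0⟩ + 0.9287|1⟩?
X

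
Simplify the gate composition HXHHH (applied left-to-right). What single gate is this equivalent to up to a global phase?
Z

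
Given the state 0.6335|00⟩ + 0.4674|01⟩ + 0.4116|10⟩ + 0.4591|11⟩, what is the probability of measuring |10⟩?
0.1694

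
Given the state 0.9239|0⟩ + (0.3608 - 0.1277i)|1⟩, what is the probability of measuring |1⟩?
0.1465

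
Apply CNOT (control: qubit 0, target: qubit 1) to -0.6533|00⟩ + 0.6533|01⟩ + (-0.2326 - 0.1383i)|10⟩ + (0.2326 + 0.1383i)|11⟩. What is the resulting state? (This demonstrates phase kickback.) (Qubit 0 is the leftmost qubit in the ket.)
-0.6533|00⟩ + 0.6533|01⟩ + (0.2326 + 0.1383i)|10⟩ + (-0.2326 - 0.1383i)|11⟩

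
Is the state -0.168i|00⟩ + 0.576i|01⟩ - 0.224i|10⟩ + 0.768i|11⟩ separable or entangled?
Separable

Writing the state as a|00⟩ + b|01⟩ + c|10⟩ + d|11⟩, it is a product state iff ad − bc = 0.
Here (a, b, c, d) = (-0.168i, 0.576i, -0.224i, 0.768i): ad − bc = (-0.168i)(0.768i) − (0.576i)(-0.224i) = 0, so the state is separable.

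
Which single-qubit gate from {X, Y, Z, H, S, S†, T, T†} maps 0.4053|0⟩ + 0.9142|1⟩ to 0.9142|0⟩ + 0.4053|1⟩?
X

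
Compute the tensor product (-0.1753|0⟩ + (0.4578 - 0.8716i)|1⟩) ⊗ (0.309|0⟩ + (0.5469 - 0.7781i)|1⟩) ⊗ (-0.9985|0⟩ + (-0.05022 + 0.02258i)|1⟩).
0.05409|000⟩ + (0.00272 - 0.001223i)|001⟩ + (0.09573 - 0.1362i)|010⟩ + (0.001735 - 0.009015i)|011⟩ + (-0.1412 + 0.2689i)|100⟩ + (-0.001023 + 0.01672i)|101⟩ + (0.4272 + 0.8316i)|110⟩ + (0.04029 + 0.03217i)|111⟩

amp(|b₁b₂…⟩) = product of the factor amplitudes for bits b₁, b₂, …; only kets whose every factor amplitude is nonzero survive.
|000⟩: (-0.1753)(0.309)(-0.9985) = 0.05409
|001⟩: (-0.1753)(0.309)(-0.05022 + 0.02258i) = (0.00272 - 0.001223i)
|010⟩: (-0.1753)(0.5469 - 0.7781i)(-0.9985) = (0.09573 - 0.1362i)
|011⟩: (-0.1753)(0.5469 - 0.7781i)(-0.05022 + 0.02258i) = (0.001735 - 0.009015i)
|100⟩: (0.4578 - 0.8716i)(0.309)(-0.9985) = (-0.1412 + 0.2689i)
|101⟩: (0.4578 - 0.8716i)(0.309)(-0.05022 + 0.02258i) = (-0.001023 + 0.01672i)
|110⟩: (0.4578 - 0.8716i)(0.5469 - 0.7781i)(-0.9985) = (0.4272 + 0.8316i)
|111⟩: (0.4578 - 0.8716i)(0.5469 - 0.7781i)(-0.05022 + 0.02258i) = (0.04029 + 0.03217i)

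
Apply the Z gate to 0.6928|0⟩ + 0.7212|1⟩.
0.6928|0⟩ - 0.7212|1⟩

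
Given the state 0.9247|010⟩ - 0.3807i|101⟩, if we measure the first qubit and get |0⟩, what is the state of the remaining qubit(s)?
|10⟩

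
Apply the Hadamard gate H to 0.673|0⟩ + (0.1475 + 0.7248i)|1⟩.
(0.5802 + 0.5125i)|0⟩ + (0.3716 - 0.5125i)|1⟩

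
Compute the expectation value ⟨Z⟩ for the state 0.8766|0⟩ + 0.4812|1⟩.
0.5369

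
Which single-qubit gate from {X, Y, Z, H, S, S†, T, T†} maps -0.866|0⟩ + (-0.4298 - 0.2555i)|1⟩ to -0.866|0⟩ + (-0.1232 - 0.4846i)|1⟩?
T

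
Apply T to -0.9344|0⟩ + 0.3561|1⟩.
-0.9344|0⟩ + (0.2518 + 0.2518i)|1⟩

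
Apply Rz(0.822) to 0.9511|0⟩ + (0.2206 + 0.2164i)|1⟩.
(0.8719 - 0.38i)|0⟩ + (0.1158 + 0.2865i)|1⟩

Rz(0.822) = [[e^(−iθ/2), 0], [0, e^(iθ/2)]] with e^(±iθ/2) = cos(θ/2) ± i·sin(θ/2); θ = 0.822, cos(θ/2) ≈ 0.916722, sin(θ/2) ≈ 0.399526.
With a = amp(|0⟩) = 0.9511 and b = amp(|1⟩) = (0.2206 + 0.2164i):
new amp(|0⟩) = (0.916722 - 0.399526i)·a = (0.8719 - 0.38i)
new amp(|1⟩) = (0.916722 + 0.399526i)·b = (0.1158 + 0.2865i)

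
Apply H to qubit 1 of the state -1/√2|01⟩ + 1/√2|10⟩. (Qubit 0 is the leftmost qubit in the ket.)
-1/2|00⟩ + 1/2|01⟩ + 1/2|10⟩ + 1/2|11⟩

H on qubit 1 mixes each pair of kets that differ only in qubit 1: amplitudes (a, b) of (|…0…⟩, |…1…⟩) become ((a + b)/√2, (a − b)/√2). Kets absent from the input have amplitude 0.
(|00⟩, |01⟩): (a, b) = (0, -1/√2) → (-1/2, 1/2)
(|10⟩, |11⟩): (a, b) = (1/√2, 0) → (1/2, 1/2)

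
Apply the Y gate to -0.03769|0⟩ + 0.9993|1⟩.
-0.9993i|0⟩ - 0.03769i|1⟩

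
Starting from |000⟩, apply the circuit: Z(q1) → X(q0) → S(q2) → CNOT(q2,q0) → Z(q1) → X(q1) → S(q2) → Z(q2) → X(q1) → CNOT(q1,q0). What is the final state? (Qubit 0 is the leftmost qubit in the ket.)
|100⟩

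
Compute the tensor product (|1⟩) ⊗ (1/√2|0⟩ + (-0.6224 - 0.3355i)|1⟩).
1/√2|10⟩ + (-0.6224 - 0.3355i)|11⟩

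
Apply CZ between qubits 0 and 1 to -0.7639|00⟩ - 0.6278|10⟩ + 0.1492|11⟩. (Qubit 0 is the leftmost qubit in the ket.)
-0.7639|00⟩ - 0.6278|10⟩ - 0.1492|11⟩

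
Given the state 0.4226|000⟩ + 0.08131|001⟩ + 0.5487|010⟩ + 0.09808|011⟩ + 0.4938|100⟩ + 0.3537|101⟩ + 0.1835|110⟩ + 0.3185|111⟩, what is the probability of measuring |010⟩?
0.3011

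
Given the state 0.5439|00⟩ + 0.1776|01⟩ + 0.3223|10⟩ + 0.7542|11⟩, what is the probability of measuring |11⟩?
0.5688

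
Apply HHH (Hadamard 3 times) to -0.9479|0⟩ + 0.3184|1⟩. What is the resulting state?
-0.4451|0⟩ - 0.8954|1⟩

H² = I, so H^3 = H: a single Hadamard. With (a, b) = (-0.9479, 0.3184), H gives ((a + b)/√2, (a − b)/√2) = (-0.4451, -0.8954).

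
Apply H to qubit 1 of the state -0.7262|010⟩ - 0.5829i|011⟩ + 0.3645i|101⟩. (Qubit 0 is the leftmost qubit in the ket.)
-0.5135|000⟩ - 0.4122i|001⟩ + 0.5135|010⟩ + 0.4122i|011⟩ + 0.2577i|101⟩ + 0.2577i|111⟩

H on qubit 1 mixes each pair of kets that differ only in qubit 1: amplitudes (a, b) of (|…0…⟩, |…1…⟩) become ((a + b)/√2, (a − b)/√2). Kets absent from the input have amplitude 0.
(|000⟩, |010⟩): (a, b) = (0, -0.7262) → (-0.5135, 0.5135)
(|001⟩, |011⟩): (a, b) = (0, -0.5829i) → (-0.4122i, 0.4122i)
(|101⟩, |111⟩): (a, b) = (0.3645i, 0) → (0.2577i, 0.2577i)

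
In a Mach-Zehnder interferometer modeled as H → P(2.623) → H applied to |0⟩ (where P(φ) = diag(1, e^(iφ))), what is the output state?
(0.06574 + 0.2478i)|0⟩ + (0.9343 - 0.2478i)|1⟩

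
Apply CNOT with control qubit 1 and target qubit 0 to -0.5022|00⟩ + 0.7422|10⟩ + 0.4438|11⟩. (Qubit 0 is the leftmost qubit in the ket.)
-0.5022|00⟩ + 0.4438|01⟩ + 0.7422|10⟩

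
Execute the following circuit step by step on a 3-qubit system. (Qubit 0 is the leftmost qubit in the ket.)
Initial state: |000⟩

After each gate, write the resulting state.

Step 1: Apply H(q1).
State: 1/√2|000⟩ + 1/√2|010⟩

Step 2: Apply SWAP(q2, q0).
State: 1/√2|000⟩ + 1/√2|010⟩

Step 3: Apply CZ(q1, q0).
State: 1/√2|000⟩ + 1/√2|010⟩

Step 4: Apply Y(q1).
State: -(1/√2)i|000⟩ + (1/√2)i|010⟩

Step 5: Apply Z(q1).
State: -(1/√2)i|000⟩ - (1/√2)i|010⟩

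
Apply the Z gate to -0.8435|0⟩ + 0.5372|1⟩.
-0.8435|0⟩ - 0.5372|1⟩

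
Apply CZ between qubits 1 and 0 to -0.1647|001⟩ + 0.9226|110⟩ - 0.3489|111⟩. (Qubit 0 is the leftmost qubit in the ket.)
-0.1647|001⟩ - 0.9226|110⟩ + 0.3489|111⟩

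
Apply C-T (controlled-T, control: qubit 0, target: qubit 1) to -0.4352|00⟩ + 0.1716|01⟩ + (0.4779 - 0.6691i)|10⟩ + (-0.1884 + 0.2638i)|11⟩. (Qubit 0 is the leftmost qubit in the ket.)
-0.4352|00⟩ + 0.1716|01⟩ + (0.4779 - 0.6691i)|10⟩ + (-0.3198 + 0.05332i)|11⟩

C-T leaves the control-|0⟩ kets |00⟩, |01⟩ unchanged and applies T to qubit 1 on the control-|1⟩ pair (|10⟩, |11⟩).
T = [[1, 0], [0, (1/√2 + (1/√2)i)]].
With a = amp(|10⟩) = (0.4779 - 0.6691i) and b = amp(|11⟩) = (-0.1884 + 0.2638i):
new amp(|10⟩) = (1)·a = (0.4779 - 0.6691i)
new amp(|11⟩) = (1/√2 + (1/√2)i)·b = (-0.3198 + 0.05332i)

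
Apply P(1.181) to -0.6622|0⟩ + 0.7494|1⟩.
-0.6622|0⟩ + (0.2848 + 0.6932i)|1⟩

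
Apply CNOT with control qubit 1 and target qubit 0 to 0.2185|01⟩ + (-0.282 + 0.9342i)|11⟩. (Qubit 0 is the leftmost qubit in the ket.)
(-0.282 + 0.9342i)|01⟩ + 0.2185|11⟩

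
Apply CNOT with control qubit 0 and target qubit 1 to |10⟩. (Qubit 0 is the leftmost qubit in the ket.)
|11⟩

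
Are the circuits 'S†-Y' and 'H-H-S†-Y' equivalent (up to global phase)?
Yes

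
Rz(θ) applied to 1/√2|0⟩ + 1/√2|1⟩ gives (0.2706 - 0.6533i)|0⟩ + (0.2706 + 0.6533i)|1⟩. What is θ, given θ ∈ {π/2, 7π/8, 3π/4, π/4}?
3π/4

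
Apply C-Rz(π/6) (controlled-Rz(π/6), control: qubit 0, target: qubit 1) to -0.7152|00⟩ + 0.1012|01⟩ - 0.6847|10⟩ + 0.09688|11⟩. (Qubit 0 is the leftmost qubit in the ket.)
-0.7152|00⟩ + 0.1012|01⟩ + (-0.6614 + 0.1772i)|10⟩ + (0.09358 + 0.02507i)|11⟩

C-Rz(π/6) leaves the control-|0⟩ kets |00⟩, |01⟩ unchanged and applies Rz(π/6) to qubit 1 on the control-|1⟩ pair (|10⟩, |11⟩).
Rz(π/6) = [[e^(−iθ/2), 0], [0, e^(iθ/2)]] with e^(±iθ/2) = cos(θ/2) ± i·sin(θ/2); θ = π/6, cos(θ/2) ≈ 0.965926, sin(θ/2) ≈ 0.258819.
With a = amp(|10⟩) = -0.6847 and b = amp(|11⟩) = 0.09688:
new amp(|10⟩) = (0.965926 - 0.258819i)·a = (-0.6614 + 0.1772i)
new amp(|11⟩) = (0.965926 + 0.258819i)·b = (0.09358 + 0.02507i)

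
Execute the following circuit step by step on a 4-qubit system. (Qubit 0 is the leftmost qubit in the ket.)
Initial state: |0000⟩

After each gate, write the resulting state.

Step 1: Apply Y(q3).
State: i|0001⟩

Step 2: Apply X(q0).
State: i|1001⟩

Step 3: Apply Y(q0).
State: |0001⟩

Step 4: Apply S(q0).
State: |0001⟩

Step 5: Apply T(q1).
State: |0001⟩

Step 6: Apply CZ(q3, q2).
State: |0001⟩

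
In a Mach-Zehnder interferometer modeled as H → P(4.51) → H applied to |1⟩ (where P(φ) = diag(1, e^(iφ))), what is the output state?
(0.6005 + 0.4898i)|0⟩ + (0.3995 - 0.4898i)|1⟩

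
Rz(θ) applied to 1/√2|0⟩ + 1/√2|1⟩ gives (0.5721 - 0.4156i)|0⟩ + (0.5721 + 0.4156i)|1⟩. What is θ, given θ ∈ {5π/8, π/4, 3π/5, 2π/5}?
2π/5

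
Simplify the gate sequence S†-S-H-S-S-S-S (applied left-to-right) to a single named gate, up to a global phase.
H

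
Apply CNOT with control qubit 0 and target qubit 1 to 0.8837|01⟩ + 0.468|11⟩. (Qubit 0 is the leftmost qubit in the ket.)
0.8837|01⟩ + 0.468|10⟩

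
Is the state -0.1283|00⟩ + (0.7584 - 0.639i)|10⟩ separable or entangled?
Separable

Writing the state as a|00⟩ + b|01⟩ + c|10⟩ + d|11⟩, it is a product state iff ad − bc = 0.
Here (a, b, c, d) = (-0.1283, 0, (0.7584 - 0.639i), 0): ad − bc = (-0.1283)(0) − (0)(0.7584 - 0.639i) = 0, so the state is separable.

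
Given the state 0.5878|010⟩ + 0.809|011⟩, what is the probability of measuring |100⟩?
0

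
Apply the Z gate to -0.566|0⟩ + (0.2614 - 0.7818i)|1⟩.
-0.566|0⟩ + (-0.2614 + 0.7818i)|1⟩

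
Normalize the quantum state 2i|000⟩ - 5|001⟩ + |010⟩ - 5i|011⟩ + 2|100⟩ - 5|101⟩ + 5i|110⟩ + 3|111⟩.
0.1841i|000⟩ - 0.4603|001⟩ + 0.09206|010⟩ - 0.4603i|011⟩ + 0.1841|100⟩ - 0.4603|101⟩ + 0.4603i|110⟩ + 0.2762|111⟩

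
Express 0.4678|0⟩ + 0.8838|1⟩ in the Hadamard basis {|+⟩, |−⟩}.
0.9557|+⟩ - 0.2942|−⟩

With |ψ⟩ = α|0⟩ + β|1⟩, the Hadamard-basis coefficients are ⟨+|ψ⟩ = (α + β)/√2 and ⟨−|ψ⟩ = (α − β)/√2.
Here α = 0.4678, β = 0.8838: (α + β)/√2 = 0.9557, (α − β)/√2 = -0.2942.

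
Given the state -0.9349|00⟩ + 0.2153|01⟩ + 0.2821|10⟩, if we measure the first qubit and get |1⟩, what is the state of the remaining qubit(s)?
|0⟩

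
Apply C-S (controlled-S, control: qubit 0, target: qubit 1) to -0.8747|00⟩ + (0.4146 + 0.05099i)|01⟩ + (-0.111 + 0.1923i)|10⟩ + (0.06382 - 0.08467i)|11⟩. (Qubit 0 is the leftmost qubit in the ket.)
-0.8747|00⟩ + (0.4146 + 0.05099i)|01⟩ + (-0.111 + 0.1923i)|10⟩ + (0.08467 + 0.06382i)|11⟩

C-S leaves the control-|0⟩ kets |00⟩, |01⟩ unchanged and applies S to qubit 1 on the control-|1⟩ pair (|10⟩, |11⟩).
S = [[1, 0], [0, i]].
With a = amp(|10⟩) = (-0.111 + 0.1923i) and b = amp(|11⟩) = (0.06382 - 0.08467i):
new amp(|10⟩) = (1)·a = (-0.111 + 0.1923i)
new amp(|11⟩) = (i)·b = (0.08467 + 0.06382i)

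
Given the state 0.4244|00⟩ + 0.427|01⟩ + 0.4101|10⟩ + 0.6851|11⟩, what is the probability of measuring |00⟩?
0.1801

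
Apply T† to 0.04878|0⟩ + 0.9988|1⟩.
0.04878|0⟩ + (0.7063 - 0.7063i)|1⟩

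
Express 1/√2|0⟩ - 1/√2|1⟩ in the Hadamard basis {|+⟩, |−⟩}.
|−⟩

With |ψ⟩ = α|0⟩ + β|1⟩, the Hadamard-basis coefficients are ⟨+|ψ⟩ = (α + β)/√2 and ⟨−|ψ⟩ = (α − β)/√2.
Here α = 1/√2, β = -1/√2: (α + β)/√2 = 0, (α − β)/√2 = 1.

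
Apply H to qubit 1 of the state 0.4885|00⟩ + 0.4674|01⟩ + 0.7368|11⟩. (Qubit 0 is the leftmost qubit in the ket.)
0.6759|00⟩ + 0.01492|01⟩ + 0.521|10⟩ - 0.521|11⟩

H on qubit 1 mixes each pair of kets that differ only in qubit 1: amplitudes (a, b) of (|…0…⟩, |…1…⟩) become ((a + b)/√2, (a − b)/√2). Kets absent from the input have amplitude 0.
(|00⟩, |01⟩): (a, b) = (0.4885, 0.4674) → (0.6759, 0.01492)
(|10⟩, |11⟩): (a, b) = (0, 0.7368) → (0.521, -0.521)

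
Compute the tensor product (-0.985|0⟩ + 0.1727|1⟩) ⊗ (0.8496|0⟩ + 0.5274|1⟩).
-0.8369|00⟩ - 0.5195|01⟩ + 0.1467|10⟩ + 0.09108|11⟩

amp(|b₁b₂…⟩) = product of the factor amplitudes for bits b₁, b₂, …; only kets whose every factor amplitude is nonzero survive.
|00⟩: (-0.985)(0.8496) = -0.8369
|01⟩: (-0.985)(0.5274) = -0.5195
|10⟩: (0.1727)(0.8496) = 0.1467
|11⟩: (0.1727)(0.5274) = 0.09108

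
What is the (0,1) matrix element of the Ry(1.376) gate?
-0.635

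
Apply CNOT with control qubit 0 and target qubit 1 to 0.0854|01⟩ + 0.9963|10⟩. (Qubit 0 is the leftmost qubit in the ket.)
0.0854|01⟩ + 0.9963|11⟩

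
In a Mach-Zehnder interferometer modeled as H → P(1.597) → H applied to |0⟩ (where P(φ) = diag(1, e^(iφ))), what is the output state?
(0.4869 + 0.4998i)|0⟩ + (0.5131 - 0.4998i)|1⟩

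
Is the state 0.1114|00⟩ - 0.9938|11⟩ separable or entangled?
Entangled

Writing the state as a|00⟩ + b|01⟩ + c|10⟩ + d|11⟩, it is a product state iff ad − bc = 0.
Here (a, b, c, d) = (0.1114, 0, 0, -0.9938): ad − bc = (0.1114)(-0.9938) − (0)(0) = -0.1107 ≠ 0, so the state is entangled.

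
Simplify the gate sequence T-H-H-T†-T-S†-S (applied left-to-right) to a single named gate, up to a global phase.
T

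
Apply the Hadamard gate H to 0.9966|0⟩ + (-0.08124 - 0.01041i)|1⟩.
(0.6473 - 0.007361i)|0⟩ + (0.7621 + 0.007361i)|1⟩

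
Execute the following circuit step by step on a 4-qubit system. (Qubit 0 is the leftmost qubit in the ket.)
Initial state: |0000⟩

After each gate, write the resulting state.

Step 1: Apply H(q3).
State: 1/√2|0000⟩ + 1/√2|0001⟩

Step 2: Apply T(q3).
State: 1/√2|0000⟩ + (1/2 + (1/2)i)|0001⟩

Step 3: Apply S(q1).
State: 1/√2|0000⟩ + (1/2 + (1/2)i)|0001⟩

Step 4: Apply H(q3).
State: (0.8536 + (1/√8)i)|0000⟩ + (0.1464 - (1/√8)i)|0001⟩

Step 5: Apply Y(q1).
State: (-1/√8 + 0.8536i)|0100⟩ + (1/√8 + 0.1464i)|0101⟩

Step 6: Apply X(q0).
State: (-1/√8 + 0.8536i)|1100⟩ + (1/√8 + 0.1464i)|1101⟩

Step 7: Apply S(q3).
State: (-1/√8 + 0.8536i)|1100⟩ + (-0.1464 + (1/√8)i)|1101⟩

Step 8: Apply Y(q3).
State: (1/√8 + 0.1464i)|1100⟩ + (-0.8536 - (1/√8)i)|1101⟩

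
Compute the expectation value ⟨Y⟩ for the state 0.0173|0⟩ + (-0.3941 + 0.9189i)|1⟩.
0.03179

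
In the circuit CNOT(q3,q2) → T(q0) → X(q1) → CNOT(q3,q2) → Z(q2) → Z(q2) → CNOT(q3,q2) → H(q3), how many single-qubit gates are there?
5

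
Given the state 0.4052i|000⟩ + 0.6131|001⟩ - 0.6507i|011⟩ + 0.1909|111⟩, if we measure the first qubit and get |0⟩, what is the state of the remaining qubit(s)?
0.4128i|00⟩ + 0.6246|01⟩ - 0.6629i|11⟩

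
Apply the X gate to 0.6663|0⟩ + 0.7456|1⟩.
0.7456|0⟩ + 0.6663|1⟩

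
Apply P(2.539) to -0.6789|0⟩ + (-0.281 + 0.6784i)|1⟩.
-0.6789|0⟩ + (-0.153 - 0.7182i)|1⟩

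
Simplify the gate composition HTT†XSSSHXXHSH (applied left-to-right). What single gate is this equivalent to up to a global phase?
Z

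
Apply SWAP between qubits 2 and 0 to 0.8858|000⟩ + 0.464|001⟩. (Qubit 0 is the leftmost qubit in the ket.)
0.8858|000⟩ + 0.464|100⟩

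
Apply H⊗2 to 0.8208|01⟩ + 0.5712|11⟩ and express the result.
0.696|00⟩ - 0.696|01⟩ + 0.1248|10⟩ - 0.1248|11⟩

H⊗2 gives amp(|y⟩) = (1/2) Σ_x (−1)^(x·y) amp(|x⟩), where x·y is the number of positions in which both x and y have a 1.
|00⟩: (0.8208 + 0.5712)/2 = 0.696
|01⟩: (-0.8208 - 0.5712)/2 = -0.696
|10⟩: (0.8208 - 0.5712)/2 = 0.1248
|11⟩: (-0.8208 + 0.5712)/2 = -0.1248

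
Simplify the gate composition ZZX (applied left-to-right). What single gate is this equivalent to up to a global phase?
X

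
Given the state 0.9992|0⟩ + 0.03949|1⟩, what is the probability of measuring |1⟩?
0.001559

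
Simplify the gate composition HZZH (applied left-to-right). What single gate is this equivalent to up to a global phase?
I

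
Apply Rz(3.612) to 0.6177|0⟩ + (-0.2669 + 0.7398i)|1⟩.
(-0.1439 - 0.6007i)|0⟩ + (-0.6572 - 0.432i)|1⟩

Rz(3.612) = [[e^(−iθ/2), 0], [0, e^(iθ/2)]] with e^(±iθ/2) = cos(θ/2) ± i·sin(θ/2); θ = 3.612, cos(θ/2) ≈ -0.233041, sin(θ/2) ≈ 0.972467.
With a = amp(|0⟩) = 0.6177 and b = amp(|1⟩) = (-0.2669 + 0.7398i):
new amp(|0⟩) = (-0.233041 - 0.972467i)·a = (-0.1439 - 0.6007i)
new amp(|1⟩) = (-0.233041 + 0.972467i)·b = (-0.6572 - 0.432i)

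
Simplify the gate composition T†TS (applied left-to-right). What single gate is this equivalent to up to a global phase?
S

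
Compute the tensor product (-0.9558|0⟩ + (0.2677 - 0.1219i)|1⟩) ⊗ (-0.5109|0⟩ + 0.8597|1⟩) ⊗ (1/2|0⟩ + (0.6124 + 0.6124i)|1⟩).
0.2442|000⟩ + (0.299 + 0.299i)|001⟩ - 0.4109|010⟩ + (-0.5032 - 0.5032i)|011⟩ + (-0.06838 + 0.03114i)|100⟩ + (-0.1219 - 0.04562i)|101⟩ + (0.1151 - 0.0524i)|110⟩ + (0.2051 + 0.07676i)|111⟩

amp(|b₁b₂…⟩) = product of the factor amplitudes for bits b₁, b₂, …; only kets whose every factor amplitude is nonzero survive.
|000⟩: (-0.9558)(-0.5109)(1/2) = 0.2442
|001⟩: (-0.9558)(-0.5109)(0.6124 + 0.6124i) = (0.299 + 0.299i)
|010⟩: (-0.9558)(0.8597)(1/2) = -0.4109
|011⟩: (-0.9558)(0.8597)(0.6124 + 0.6124i) = (-0.5032 - 0.5032i)
|100⟩: (0.2677 - 0.1219i)(-0.5109)(1/2) = (-0.06838 + 0.03114i)
|101⟩: (0.2677 - 0.1219i)(-0.5109)(0.6124 + 0.6124i) = (-0.1219 - 0.04562i)
|110⟩: (0.2677 - 0.1219i)(0.8597)(1/2) = (0.1151 - 0.0524i)
|111⟩: (0.2677 - 0.1219i)(0.8597)(0.6124 + 0.6124i) = (0.2051 + 0.07676i)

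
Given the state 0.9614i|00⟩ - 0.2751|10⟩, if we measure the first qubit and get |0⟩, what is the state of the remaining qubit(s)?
i|0⟩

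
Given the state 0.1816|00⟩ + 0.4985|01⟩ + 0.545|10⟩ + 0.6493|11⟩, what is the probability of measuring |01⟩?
0.2485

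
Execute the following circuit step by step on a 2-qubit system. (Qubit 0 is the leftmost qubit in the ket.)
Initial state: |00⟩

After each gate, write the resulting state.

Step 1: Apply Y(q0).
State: i|10⟩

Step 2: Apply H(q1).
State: (1/√2)i|10⟩ + (1/√2)i|11⟩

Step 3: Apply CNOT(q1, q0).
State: (1/√2)i|01⟩ + (1/√2)i|10⟩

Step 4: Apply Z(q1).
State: -(1/√2)i|01⟩ + (1/√2)i|10⟩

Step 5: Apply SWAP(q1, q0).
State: (1/√2)i|01⟩ - (1/√2)i|10⟩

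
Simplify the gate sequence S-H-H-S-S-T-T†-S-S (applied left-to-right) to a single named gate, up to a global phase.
S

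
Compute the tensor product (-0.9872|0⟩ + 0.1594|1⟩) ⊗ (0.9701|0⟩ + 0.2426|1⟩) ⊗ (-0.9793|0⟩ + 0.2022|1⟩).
0.9379|000⟩ - 0.1936|001⟩ + 0.2345|010⟩ - 0.04843|011⟩ - 0.1514|100⟩ + 0.03127|101⟩ - 0.03787|110⟩ + 0.007819|111⟩

amp(|b₁b₂…⟩) = product of the factor amplitudes for bits b₁, b₂, …; only kets whose every factor amplitude is nonzero survive.
|000⟩: (-0.9872)(0.9701)(-0.9793) = 0.9379
|001⟩: (-0.9872)(0.9701)(0.2022) = -0.1936
|010⟩: (-0.9872)(0.2426)(-0.9793) = 0.2345
|011⟩: (-0.9872)(0.2426)(0.2022) = -0.04843
|100⟩: (0.1594)(0.9701)(-0.9793) = -0.1514
|101⟩: (0.1594)(0.9701)(0.2022) = 0.03127
|110⟩: (0.1594)(0.2426)(-0.9793) = -0.03787
|111⟩: (0.1594)(0.2426)(0.2022) = 0.007819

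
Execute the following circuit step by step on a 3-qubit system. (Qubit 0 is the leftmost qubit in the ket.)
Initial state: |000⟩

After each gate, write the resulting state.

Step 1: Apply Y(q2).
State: i|001⟩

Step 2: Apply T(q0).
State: i|001⟩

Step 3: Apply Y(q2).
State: |000⟩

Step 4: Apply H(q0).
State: 1/√2|000⟩ + 1/√2|100⟩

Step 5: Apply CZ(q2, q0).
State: 1/√2|000⟩ + 1/√2|100⟩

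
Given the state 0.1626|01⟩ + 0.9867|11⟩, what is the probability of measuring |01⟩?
0.02644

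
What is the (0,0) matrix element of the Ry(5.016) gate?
-0.8059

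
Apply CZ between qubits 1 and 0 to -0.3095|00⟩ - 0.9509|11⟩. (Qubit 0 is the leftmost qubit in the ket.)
-0.3095|00⟩ + 0.9509|11⟩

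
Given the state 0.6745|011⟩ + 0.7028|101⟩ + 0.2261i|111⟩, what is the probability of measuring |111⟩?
0.05112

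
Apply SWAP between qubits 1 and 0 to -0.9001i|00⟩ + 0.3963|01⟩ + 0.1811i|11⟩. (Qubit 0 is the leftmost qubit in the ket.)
-0.9001i|00⟩ + 0.3963|10⟩ + 0.1811i|11⟩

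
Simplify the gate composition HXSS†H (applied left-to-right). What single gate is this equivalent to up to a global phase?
Z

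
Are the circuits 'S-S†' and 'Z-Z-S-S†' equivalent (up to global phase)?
Yes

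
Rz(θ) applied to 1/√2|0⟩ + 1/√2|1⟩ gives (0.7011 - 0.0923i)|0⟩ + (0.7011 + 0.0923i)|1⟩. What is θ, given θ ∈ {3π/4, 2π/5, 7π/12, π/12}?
π/12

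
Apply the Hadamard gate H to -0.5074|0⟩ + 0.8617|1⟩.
0.2505|0⟩ - 0.9681|1⟩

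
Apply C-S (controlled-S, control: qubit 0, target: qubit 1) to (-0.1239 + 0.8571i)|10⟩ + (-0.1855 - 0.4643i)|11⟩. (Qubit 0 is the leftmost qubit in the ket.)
(-0.1239 + 0.8571i)|10⟩ + (0.4643 - 0.1855i)|11⟩

C-S leaves the control-|0⟩ kets |00⟩, |01⟩ unchanged and applies S to qubit 1 on the control-|1⟩ pair (|10⟩, |11⟩).
S = [[1, 0], [0, i]].
With a = amp(|10⟩) = (-0.1239 + 0.8571i) and b = amp(|11⟩) = (-0.1855 - 0.4643i):
new amp(|10⟩) = (1)·a = (-0.1239 + 0.8571i)
new amp(|11⟩) = (i)·b = (0.4643 - 0.1855i)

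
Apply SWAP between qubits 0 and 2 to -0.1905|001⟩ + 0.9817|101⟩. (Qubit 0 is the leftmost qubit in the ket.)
-0.1905|100⟩ + 0.9817|101⟩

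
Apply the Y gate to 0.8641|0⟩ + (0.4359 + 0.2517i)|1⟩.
(0.2517 - 0.4359i)|0⟩ + 0.8641i|1⟩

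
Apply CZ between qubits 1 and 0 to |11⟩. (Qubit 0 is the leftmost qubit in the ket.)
-|11⟩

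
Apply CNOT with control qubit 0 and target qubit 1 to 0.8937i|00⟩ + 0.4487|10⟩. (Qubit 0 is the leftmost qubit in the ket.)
0.8937i|00⟩ + 0.4487|11⟩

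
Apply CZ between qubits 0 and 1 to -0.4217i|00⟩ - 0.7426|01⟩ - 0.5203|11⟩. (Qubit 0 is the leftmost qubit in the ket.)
-0.4217i|00⟩ - 0.7426|01⟩ + 0.5203|11⟩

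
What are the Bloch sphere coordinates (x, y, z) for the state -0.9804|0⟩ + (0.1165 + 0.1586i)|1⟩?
(-0.2284, -0.311, 0.9225)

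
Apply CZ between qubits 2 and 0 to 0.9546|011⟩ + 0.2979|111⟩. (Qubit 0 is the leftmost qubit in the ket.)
0.9546|011⟩ - 0.2979|111⟩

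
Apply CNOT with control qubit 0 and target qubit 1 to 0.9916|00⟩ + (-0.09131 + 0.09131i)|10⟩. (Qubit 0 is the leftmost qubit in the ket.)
0.9916|00⟩ + (-0.09131 + 0.09131i)|11⟩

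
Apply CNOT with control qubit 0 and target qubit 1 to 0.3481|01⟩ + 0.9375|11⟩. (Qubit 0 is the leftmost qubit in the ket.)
0.3481|01⟩ + 0.9375|10⟩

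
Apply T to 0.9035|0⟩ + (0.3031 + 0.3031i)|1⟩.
0.9035|0⟩ + 0.4286i|1⟩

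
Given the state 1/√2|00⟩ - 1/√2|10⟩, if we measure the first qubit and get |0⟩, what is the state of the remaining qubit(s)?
|0⟩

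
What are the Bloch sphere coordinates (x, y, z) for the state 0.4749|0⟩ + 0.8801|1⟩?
(0.8359, 0, -0.549)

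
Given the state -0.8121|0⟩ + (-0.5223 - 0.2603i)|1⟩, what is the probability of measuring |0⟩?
0.6595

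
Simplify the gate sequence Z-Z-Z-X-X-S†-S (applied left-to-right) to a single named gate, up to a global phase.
Z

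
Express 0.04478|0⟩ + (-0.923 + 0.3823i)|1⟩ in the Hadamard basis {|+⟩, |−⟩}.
(-0.621 + 0.2703i)|+⟩ + (0.6843 - 0.2703i)|−⟩

With |ψ⟩ = α|0⟩ + β|1⟩, the Hadamard-basis coefficients are ⟨+|ψ⟩ = (α + β)/√2 and ⟨−|ψ⟩ = (α − β)/√2.
Here α = 0.04478, β = (-0.923 + 0.3823i): (α + β)/√2 = (-0.621 + 0.2703i), (α − β)/√2 = (0.6843 - 0.2703i).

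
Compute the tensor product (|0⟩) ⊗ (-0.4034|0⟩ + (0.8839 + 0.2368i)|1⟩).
-0.4034|00⟩ + (0.8839 + 0.2368i)|01⟩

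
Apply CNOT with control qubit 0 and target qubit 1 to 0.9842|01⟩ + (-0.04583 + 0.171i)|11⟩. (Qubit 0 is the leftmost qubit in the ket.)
0.9842|01⟩ + (-0.04583 + 0.171i)|10⟩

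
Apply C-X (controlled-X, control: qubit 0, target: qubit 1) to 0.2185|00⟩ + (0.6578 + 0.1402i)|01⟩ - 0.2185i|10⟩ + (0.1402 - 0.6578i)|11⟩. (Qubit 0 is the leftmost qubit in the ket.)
0.2185|00⟩ + (0.6578 + 0.1402i)|01⟩ + (0.1402 - 0.6578i)|10⟩ - 0.2185i|11⟩

C-X leaves the control-|0⟩ kets |00⟩, |01⟩ unchanged and applies X to qubit 1 on the control-|1⟩ pair (|10⟩, |11⟩).
X = [[0, 1], [1, 0]].
With a = amp(|10⟩) = -0.2185i and b = amp(|11⟩) = (0.1402 - 0.6578i):
new amp(|10⟩) = (1)·b = (0.1402 - 0.6578i)
new amp(|11⟩) = (1)·a = -0.2185i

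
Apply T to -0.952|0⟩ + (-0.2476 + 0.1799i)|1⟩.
-0.952|0⟩ + (-0.3023 - 0.04787i)|1⟩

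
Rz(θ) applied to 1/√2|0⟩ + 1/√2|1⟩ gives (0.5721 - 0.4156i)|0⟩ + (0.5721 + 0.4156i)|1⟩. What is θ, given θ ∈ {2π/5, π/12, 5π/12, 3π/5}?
2π/5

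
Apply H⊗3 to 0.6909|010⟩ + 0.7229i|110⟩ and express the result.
(0.2443 + 0.2556i)|000⟩ + (0.2443 + 0.2556i)|001⟩ + (-0.2443 - 0.2556i)|010⟩ + (-0.2443 - 0.2556i)|011⟩ + (0.2443 - 0.2556i)|100⟩ + (0.2443 - 0.2556i)|101⟩ + (-0.2443 + 0.2556i)|110⟩ + (-0.2443 + 0.2556i)|111⟩

H⊗3 gives amp(|y⟩) = (1/2√2) Σ_x (−1)^(x·y) amp(|x⟩), where x·y is the number of positions in which both x and y have a 1.
|000⟩: (0.6909 + 0.7229i)/(2√2) = (0.2443 + 0.2556i)
|001⟩: (0.6909 + 0.7229i)/(2√2) = (0.2443 + 0.2556i)
|010⟩: (-0.6909 - 0.7229i)/(2√2) = (-0.2443 - 0.2556i)
|011⟩: (-0.6909 - 0.7229i)/(2√2) = (-0.2443 - 0.2556i)
|100⟩: (0.6909 - 0.7229i)/(2√2) = (0.2443 - 0.2556i)
|101⟩: (0.6909 - 0.7229i)/(2√2) = (0.2443 - 0.2556i)
|110⟩: (-0.6909 + 0.7229i)/(2√2) = (-0.2443 + 0.2556i)
|111⟩: (-0.6909 + 0.7229i)/(2√2) = (-0.2443 + 0.2556i)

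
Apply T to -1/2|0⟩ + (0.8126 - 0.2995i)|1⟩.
-1/2|0⟩ + (0.7864 + 0.3628i)|1⟩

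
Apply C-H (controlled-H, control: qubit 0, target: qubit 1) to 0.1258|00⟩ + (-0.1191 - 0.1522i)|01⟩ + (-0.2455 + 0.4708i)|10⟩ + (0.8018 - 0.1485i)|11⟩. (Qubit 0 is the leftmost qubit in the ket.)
0.1258|00⟩ + (-0.1191 - 0.1522i)|01⟩ + (0.3934 + 0.2279i)|10⟩ + (-0.7406 + 0.4379i)|11⟩

C-H leaves the control-|0⟩ kets |00⟩, |01⟩ unchanged and applies H to qubit 1 on the control-|1⟩ pair (|10⟩, |11⟩).
H = [[1/√2, 1/√2], [1/√2, -1/√2]].
With a = amp(|10⟩) = (-0.2455 + 0.4708i) and b = amp(|11⟩) = (0.8018 - 0.1485i):
new amp(|10⟩) = (1/√2)·a + (1/√2)·b = (0.3934 + 0.2279i)
new amp(|11⟩) = (1/√2)·a + (-1/√2)·b = (-0.7406 + 0.4379i)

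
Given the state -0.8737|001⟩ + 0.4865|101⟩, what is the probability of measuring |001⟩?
0.7634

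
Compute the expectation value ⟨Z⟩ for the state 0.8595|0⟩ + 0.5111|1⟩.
0.4775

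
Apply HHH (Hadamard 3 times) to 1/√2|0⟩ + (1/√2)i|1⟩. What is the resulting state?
(1/2 + (1/2)i)|0⟩ + (1/2 - (1/2)i)|1⟩

H² = I, so H^3 = H: a single Hadamard. With (a, b) = (1/√2, (1/√2)i), H gives ((a + b)/√2, (a − b)/√2) = ((1/2 + (1/2)i), (1/2 - (1/2)i)).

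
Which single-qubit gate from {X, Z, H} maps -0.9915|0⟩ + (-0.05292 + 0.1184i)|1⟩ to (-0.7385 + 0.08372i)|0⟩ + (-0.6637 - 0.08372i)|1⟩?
H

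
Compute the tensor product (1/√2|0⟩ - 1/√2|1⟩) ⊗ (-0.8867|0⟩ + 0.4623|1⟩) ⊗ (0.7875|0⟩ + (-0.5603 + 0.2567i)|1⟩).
-0.4938|000⟩ + (0.3513 - 0.1609i)|001⟩ + 0.2574|010⟩ + (-0.1832 + 0.08391i)|011⟩ + 0.4938|100⟩ + (-0.3513 + 0.1609i)|101⟩ - 0.2574|110⟩ + (0.1832 - 0.08391i)|111⟩

amp(|b₁b₂…⟩) = product of the factor amplitudes for bits b₁, b₂, …; only kets whose every factor amplitude is nonzero survive.
|000⟩: (1/√2)(-0.8867)(0.7875) = -0.4938
|001⟩: (1/√2)(-0.8867)(-0.5603 + 0.2567i) = (0.3513 - 0.1609i)
|010⟩: (1/√2)(0.4623)(0.7875) = 0.2574
|011⟩: (1/√2)(0.4623)(-0.5603 + 0.2567i) = (-0.1832 + 0.08391i)
|100⟩: (-1/√2)(-0.8867)(0.7875) = 0.4938
|101⟩: (-1/√2)(-0.8867)(-0.5603 + 0.2567i) = (-0.3513 + 0.1609i)
|110⟩: (-1/√2)(0.4623)(0.7875) = -0.2574
|111⟩: (-1/√2)(0.4623)(-0.5603 + 0.2567i) = (0.1832 - 0.08391i)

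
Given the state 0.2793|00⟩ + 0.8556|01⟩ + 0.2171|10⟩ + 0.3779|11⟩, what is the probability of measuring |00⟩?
0.07801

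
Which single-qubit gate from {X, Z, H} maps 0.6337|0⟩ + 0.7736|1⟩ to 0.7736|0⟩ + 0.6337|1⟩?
X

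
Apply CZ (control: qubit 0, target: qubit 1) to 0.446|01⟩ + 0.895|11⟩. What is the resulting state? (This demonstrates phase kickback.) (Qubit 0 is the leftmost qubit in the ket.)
0.446|01⟩ - 0.895|11⟩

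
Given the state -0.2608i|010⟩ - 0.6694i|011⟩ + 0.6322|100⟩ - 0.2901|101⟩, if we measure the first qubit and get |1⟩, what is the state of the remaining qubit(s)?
0.9089|00⟩ - 0.4171|01⟩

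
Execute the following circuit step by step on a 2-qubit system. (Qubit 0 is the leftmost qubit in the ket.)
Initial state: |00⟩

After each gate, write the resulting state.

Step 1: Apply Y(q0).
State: i|10⟩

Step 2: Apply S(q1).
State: i|10⟩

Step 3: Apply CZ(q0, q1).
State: i|10⟩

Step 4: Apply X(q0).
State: i|00⟩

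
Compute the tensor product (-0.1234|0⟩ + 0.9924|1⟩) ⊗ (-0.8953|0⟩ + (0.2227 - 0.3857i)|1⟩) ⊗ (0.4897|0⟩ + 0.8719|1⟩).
0.0541|000⟩ + 0.09633|001⟩ + (-0.01346 + 0.02331i)|010⟩ + (-0.02396 + 0.0415i)|011⟩ - 0.4351|100⟩ - 0.7747|101⟩ + (0.1082 - 0.1874i)|110⟩ + (0.1927 - 0.3337i)|111⟩

amp(|b₁b₂…⟩) = product of the factor amplitudes for bits b₁, b₂, …; only kets whose every factor amplitude is nonzero survive.
|000⟩: (-0.1234)(-0.8953)(0.4897) = 0.0541
|001⟩: (-0.1234)(-0.8953)(0.8719) = 0.09633
|010⟩: (-0.1234)(0.2227 - 0.3857i)(0.4897) = (-0.01346 + 0.02331i)
|011⟩: (-0.1234)(0.2227 - 0.3857i)(0.8719) = (-0.02396 + 0.0415i)
|100⟩: (0.9924)(-0.8953)(0.4897) = -0.4351
|101⟩: (0.9924)(-0.8953)(0.8719) = -0.7747
|110⟩: (0.9924)(0.2227 - 0.3857i)(0.4897) = (0.1082 - 0.1874i)
|111⟩: (0.9924)(0.2227 - 0.3857i)(0.8719) = (0.1927 - 0.3337i)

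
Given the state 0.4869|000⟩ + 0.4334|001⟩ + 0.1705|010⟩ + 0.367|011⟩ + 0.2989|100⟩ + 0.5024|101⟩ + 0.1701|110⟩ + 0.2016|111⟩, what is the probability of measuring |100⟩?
0.08934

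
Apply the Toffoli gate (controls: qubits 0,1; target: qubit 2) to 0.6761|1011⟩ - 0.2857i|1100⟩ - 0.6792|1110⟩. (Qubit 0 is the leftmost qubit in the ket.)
0.6761|1011⟩ - 0.6792|1100⟩ - 0.2857i|1110⟩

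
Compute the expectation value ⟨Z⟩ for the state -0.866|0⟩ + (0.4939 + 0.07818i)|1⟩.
0.4999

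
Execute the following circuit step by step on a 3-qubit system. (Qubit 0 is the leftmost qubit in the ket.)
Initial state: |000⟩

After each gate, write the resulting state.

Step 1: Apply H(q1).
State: 1/√2|000⟩ + 1/√2|010⟩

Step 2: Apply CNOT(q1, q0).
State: 1/√2|000⟩ + 1/√2|110⟩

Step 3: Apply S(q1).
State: 1/√2|000⟩ + (1/√2)i|110⟩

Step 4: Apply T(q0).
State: 1/√2|000⟩ + (-1/2 + (1/2)i)|110⟩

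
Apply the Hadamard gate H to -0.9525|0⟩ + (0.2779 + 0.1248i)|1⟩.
(-0.477 + 0.08825i)|0⟩ + (-0.87 - 0.08825i)|1⟩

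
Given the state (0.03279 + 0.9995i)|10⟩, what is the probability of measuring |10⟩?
1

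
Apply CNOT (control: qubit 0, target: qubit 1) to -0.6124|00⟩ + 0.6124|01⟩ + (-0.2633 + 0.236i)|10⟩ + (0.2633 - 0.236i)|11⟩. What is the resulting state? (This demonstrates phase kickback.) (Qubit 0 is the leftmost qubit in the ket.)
-0.6124|00⟩ + 0.6124|01⟩ + (0.2633 - 0.236i)|10⟩ + (-0.2633 + 0.236i)|11⟩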